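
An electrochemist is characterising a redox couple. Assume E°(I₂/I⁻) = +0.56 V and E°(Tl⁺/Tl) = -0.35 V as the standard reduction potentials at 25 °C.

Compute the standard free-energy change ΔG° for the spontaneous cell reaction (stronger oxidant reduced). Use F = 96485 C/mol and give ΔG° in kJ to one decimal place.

-175.6 kJ

I₂/I⁻ (E° = +0.56 V) is the cathode; Tl⁺/Tl (E° = -0.35 V) is the anode, so E°cell = +0.91 V.
Balancing electrons gives n = 2 (lcm of 2 and 1).
ΔG° = −nFE° = −(2)(96485)(+0.91) = -175,603 J = -175.6 kJ.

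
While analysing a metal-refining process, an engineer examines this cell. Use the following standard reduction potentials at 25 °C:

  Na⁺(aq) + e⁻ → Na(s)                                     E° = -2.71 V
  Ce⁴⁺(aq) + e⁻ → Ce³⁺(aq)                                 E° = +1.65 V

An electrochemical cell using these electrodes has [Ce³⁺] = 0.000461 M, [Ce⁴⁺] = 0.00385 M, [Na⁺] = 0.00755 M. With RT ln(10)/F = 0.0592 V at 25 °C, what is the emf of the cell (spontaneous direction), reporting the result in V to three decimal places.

+4.540 V

Ce⁴⁺/Ce³⁺ is the cathode (higher E°), Na⁺/Na the anode: E°cell = +1.65 − (-2.71) = +4.36 V, n = 1.
Overall: Ce⁴⁺(aq) + Na(s) → Ce³⁺(aq) + Na⁺(aq)
Q = [Ce³⁺]·[Na⁺] / ([Ce⁴⁺]); log Q = -3.044.
E = E° − (0.0592/n) log Q = +4.36 − (0.0592/1)(-3.044) = +4.540 V.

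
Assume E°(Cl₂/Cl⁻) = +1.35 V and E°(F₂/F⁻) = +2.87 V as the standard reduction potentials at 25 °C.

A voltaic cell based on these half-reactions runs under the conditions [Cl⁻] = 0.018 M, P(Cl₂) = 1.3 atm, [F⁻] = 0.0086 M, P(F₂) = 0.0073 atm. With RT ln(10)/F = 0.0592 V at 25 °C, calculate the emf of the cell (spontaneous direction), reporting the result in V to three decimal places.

F₂/F⁻ is the cathode (higher E°), Cl₂/Cl⁻ the anode: E°cell = +2.87 − (+1.35) = +1.52 V, n = 2.
Overall: F₂(g) + 2 Cl⁻(aq) → 2 F⁻(aq) + Cl₂(g)
Q = [F⁻]^2·P(Cl₂) / (P(F₂)·[Cl⁻]^2); log Q = 1.609.
E = E° − (0.0592/n) log Q = +1.52 − (0.0592/2)(1.609) = +1.472 V.

+1.472 V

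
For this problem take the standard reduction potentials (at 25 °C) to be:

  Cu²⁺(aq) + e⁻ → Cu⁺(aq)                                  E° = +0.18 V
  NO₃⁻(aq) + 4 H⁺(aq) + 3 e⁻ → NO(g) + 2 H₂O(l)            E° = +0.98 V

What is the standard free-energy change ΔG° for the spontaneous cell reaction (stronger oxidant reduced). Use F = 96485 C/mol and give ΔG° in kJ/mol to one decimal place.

NO₃⁻/NO (E° = +0.98 V) is the cathode; Cu²⁺/Cu⁺ (E° = +0.18 V) is the anode, so E°cell = +0.80 V.
Balancing electrons gives n = 3 (lcm of 3 and 1).
ΔG° = −nFE° = −(3)(96485)(+0.80) = -231,564 J = -231.6 kJ/mol.

-231.6 kJ/mol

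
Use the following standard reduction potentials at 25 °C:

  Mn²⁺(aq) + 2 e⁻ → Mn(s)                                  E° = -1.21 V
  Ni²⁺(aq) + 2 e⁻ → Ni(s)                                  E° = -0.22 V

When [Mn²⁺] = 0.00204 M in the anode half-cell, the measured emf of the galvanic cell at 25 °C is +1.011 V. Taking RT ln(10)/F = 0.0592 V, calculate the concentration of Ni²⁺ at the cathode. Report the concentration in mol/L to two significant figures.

Ni²⁺/Ni is the cathode, Mn²⁺/Mn the anode: E°cell = +0.99 V, n = 2.
Overall reaction: Ni²⁺(aq) + Mn(s) → Ni(s) + Mn²⁺(aq); Q = [Mn²⁺]^1/[Ni²⁺]^1.
From E = E° − (0.0592/n) log Q: log Q = (E° − E)·n/0.0592 = (+0.99 − (+1.011))·2/0.0592 = -0.7095.
So 1·log[Ni²⁺] = 1·log(0.00204) − log Q = -2.6904 − (-0.7095) = -1.9809; [Ni²⁺] = 10^(-1.9809) ≈ 0.010 M.

0.010 M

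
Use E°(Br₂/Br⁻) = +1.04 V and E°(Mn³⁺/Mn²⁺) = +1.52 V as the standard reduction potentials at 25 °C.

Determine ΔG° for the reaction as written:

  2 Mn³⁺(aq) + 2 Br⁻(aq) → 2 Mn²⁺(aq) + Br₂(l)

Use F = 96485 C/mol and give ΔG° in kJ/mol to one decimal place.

-92.6 kJ/mol

As written, Mn³⁺/Mn²⁺ is reduced (cathode) and Br₂/Br⁻ is oxidised (anode), so E°cell = (+1.52) − (+1.04) = +0.48 V.
Balancing electrons gives n = 2.
ΔG° = −nFE° = −(2)(96485)(+0.48) = -92,626 J = -92.6 kJ/mol.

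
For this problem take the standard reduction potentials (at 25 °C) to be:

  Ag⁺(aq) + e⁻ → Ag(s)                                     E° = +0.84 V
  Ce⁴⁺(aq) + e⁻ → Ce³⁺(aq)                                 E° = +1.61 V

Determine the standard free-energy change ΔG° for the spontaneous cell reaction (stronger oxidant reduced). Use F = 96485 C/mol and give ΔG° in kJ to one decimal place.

Ce⁴⁺/Ce³⁺ (E° = +1.61 V) is the cathode; Ag⁺/Ag (E° = +0.84 V) is the anode, so E°cell = +0.77 V.
Balancing electrons gives n = 1 (lcm of 1 and 1).
ΔG° = −nFE° = −(1)(96485)(+0.77) = -74,293 J = -74.3 kJ.

-74.3 kJ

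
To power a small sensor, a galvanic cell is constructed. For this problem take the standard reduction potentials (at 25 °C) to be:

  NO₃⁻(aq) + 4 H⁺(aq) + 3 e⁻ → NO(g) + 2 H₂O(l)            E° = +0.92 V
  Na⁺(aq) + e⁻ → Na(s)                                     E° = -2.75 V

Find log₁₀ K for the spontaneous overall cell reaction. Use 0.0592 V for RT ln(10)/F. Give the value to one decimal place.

Cathode: NO₃⁻/NO; anode: Na⁺/Na. E°cell = +3.67 V, n = 3.
log K = nE°cell / 0.0592 = (3)(+3.67) / 0.0592 = 186.0.

186.0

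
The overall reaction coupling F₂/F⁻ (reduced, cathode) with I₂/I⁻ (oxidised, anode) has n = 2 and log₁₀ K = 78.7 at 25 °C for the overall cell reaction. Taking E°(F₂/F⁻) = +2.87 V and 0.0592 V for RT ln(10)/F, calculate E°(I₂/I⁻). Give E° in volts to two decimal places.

E°cell = (0.0592/n)·log K = (0.0592/2)(78.7) = +2.330 V.
Since F₂/F⁻ is the cathode and I₂/I⁻ the anode, E°cell = E°(F₂/F⁻) − E°(I₂/I⁻).
So E°(I₂/I⁻) = E°(F₂/F⁻) − E°cell = (+2.87) − (+2.330) = +0.54 V.

+0.54 V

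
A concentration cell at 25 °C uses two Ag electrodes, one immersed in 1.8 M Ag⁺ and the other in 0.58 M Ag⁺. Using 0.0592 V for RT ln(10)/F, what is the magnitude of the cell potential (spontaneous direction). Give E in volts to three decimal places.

For a concentration cell E°cell = 0. The 1.8 M side is the cathode (reduction is favoured where [Ag⁺] is higher).
With n = 1, E = −(0.0592/1) log([Ag⁺]ₐₙ/[Ag⁺]꜀ₐₜ) = −(0.0592/1) log(0.58/1.8) = −(0.0592/1)(-0.492) = +0.029 V.

+0.029 V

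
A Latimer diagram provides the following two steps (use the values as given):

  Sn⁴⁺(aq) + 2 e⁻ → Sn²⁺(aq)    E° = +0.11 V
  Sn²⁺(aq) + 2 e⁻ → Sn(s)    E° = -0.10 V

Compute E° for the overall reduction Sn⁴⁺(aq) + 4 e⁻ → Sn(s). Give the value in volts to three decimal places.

+0.005 V

Standard free energies of sequential steps add: ΔG°₃ = ΔG°₁ + ΔG°₂, so n₃E°₃ = n₁E°₁ + n₂E°₂.
E°₃ = (2×+0.11 + 2×-0.10) / 4 = (+0.020) / 4 = +0.005 V.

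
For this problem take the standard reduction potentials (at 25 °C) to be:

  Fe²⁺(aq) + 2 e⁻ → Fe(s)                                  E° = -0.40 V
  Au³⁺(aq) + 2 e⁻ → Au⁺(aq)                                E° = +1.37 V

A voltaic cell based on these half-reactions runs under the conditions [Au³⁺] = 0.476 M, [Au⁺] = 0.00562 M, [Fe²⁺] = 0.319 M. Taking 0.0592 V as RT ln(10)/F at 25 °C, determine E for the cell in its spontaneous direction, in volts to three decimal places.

+1.842 V

Au³⁺/Au⁺ is the cathode (higher E°), Fe²⁺/Fe the anode: E°cell = +1.37 − (-0.40) = +1.77 V, n = 2.
Overall: Au³⁺(aq) + Fe(s) → Au⁺(aq) + Fe²⁺(aq)
Q = [Au⁺]·[Fe²⁺] / ([Au³⁺]); log Q = -2.424.
E = E° − (0.0592/n) log Q = +1.77 − (0.0592/2)(-2.424) = +1.842 V.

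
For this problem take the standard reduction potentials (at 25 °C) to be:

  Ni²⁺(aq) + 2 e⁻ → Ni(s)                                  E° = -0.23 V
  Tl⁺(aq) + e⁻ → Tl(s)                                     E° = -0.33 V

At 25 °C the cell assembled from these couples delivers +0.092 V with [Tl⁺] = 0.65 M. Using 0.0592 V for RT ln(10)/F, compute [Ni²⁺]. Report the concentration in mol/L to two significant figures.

Ni²⁺/Ni is the cathode, Tl⁺/Tl the anode: E°cell = +0.10 V, n = 2.
Overall reaction: Ni²⁺(aq) + 2 Tl(s) → Ni(s) + 2 Tl⁺(aq); Q = [Tl⁺]^2/[Ni²⁺]^1.
From E = E° − (0.0592/n) log Q: log Q = (E° − E)·n/0.0592 = (+0.10 − (+0.092))·2/0.0592 = 0.2703.
So 1·log[Ni²⁺] = 2·log(0.65) − log Q = -0.3742 − (0.2703) = -0.6445; [Ni²⁺] = 10^(-0.6445) ≈ 0.23 M.

0.23 M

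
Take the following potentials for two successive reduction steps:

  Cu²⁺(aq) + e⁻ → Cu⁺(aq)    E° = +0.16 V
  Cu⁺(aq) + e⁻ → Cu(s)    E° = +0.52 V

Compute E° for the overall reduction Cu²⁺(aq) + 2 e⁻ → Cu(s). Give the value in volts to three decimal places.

Adding the free-energy changes (−nFE°) of the two steps gives −n₃FE°₃ = −n₁FE°₁ − n₂FE°₂.
E°₃ = (1×+0.16 + 1×+0.52) / 2 = (+0.680) / 2 = +0.340 V.

+0.340 V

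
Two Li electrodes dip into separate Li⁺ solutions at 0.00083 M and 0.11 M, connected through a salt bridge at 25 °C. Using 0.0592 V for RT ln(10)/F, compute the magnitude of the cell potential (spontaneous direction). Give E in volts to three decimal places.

+0.126 V

For a concentration cell E°cell = 0. The 0.11 M side is the cathode (reduction is favoured where [Li⁺] is higher).
With n = 1, E = −(0.0592/1) log([Li⁺]ₐₙ/[Li⁺]꜀ₐₜ) = −(0.0592/1) log(0.00083/0.11) = −(0.0592/1)(-2.122) = +0.126 V.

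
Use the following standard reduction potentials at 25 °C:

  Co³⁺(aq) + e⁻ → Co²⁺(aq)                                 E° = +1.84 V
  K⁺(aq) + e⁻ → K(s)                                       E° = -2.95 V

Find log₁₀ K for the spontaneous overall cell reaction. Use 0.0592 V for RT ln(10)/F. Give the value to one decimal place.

80.9

Cathode: Co³⁺/Co²⁺; anode: K⁺/K. E°cell = +4.79 V, n = 1.
log K = nE°cell / 0.0592 = (1)(+4.79) / 0.0592 = 80.9.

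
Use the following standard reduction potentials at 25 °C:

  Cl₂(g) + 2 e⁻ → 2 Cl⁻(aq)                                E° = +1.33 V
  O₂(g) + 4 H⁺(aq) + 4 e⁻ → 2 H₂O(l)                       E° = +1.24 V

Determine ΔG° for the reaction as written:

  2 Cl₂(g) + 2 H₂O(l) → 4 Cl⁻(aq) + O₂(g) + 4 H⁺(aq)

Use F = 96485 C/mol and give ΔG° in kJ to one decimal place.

-34.7 kJ

As written, Cl₂/Cl⁻ is reduced (cathode) and O₂/H₂O is oxidised (anode), so E°cell = (+1.33) − (+1.24) = +0.09 V.
Balancing electrons gives n = 4.
ΔG° = −nFE° = −(4)(96485)(+0.09) = -34,735 J = -34.7 kJ.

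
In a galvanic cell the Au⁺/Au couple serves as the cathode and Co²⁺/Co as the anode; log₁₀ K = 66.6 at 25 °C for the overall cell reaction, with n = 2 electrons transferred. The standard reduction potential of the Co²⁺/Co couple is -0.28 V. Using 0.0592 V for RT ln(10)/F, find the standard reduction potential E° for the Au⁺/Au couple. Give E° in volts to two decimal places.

E°cell = (0.0592/n)·log K = (0.0592/2)(66.6) = +1.971 V.
Since Au⁺/Au is the cathode and Co²⁺/Co the anode, E°cell = E°(Au⁺/Au) − E°(Co²⁺/Co).
So E°(Au⁺/Au) = E°cell + E°(Co²⁺/Co) = +1.971 + (-0.28) = +1.69 V.

+1.69 V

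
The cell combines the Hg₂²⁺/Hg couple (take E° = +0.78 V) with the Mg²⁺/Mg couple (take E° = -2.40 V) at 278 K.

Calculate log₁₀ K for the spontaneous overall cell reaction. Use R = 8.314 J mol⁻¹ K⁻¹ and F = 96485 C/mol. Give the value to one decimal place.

115.3

Cathode: Hg₂²⁺/Hg; anode: Mg²⁺/Mg. E°cell = (+0.78) − (-2.40) = +3.18 V, with n = 2.
ΔG° = −nFE° = −RT ln K, so ln K = nFE°/(RT) = (2)(96485)(+3.18) / ((8.314)(278)) = 265.499.
log₁₀ K = 265.499 / ln 10 = 115.3.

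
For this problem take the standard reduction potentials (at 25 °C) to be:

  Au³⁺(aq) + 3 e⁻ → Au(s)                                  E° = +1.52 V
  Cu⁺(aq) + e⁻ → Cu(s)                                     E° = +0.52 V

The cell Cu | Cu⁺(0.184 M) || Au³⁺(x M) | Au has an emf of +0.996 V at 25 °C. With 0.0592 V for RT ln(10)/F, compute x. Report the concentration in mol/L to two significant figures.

Au³⁺/Au is the cathode, Cu⁺/Cu the anode: E°cell = +1.00 V, n = 3.
Overall reaction: Au³⁺(aq) + 3 Cu(s) → Au(s) + 3 Cu⁺(aq); Q = [Cu⁺]^3/[Au³⁺]^1.
From E = E° − (0.0592/n) log Q: log Q = (E° − E)·n/0.0592 = (+1.00 − (+0.996))·3/0.0592 = 0.2027.
So 1·log[Au³⁺] = 3·log(0.184) − log Q = -2.2055 − (0.2027) = -2.4082; [Au³⁺] = 10^(-2.4082) ≈ 0.0039 M.

0.0039 M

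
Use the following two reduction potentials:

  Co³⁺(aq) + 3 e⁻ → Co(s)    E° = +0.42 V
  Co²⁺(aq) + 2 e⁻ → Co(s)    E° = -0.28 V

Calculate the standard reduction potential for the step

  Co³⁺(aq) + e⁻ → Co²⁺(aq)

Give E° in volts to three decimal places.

Sequential free energies add, so n₃E°₃ = n₁E°₁ + n₂E°₂.
With n₃ = 3, and the known step contributing 2×(-0.28) V, the unknown satisfies 1·E° = 3×(+0.42) − 2×(-0.28) = +1.820.
E° = +1.820 / 1 = +1.820 V.

+1.820 V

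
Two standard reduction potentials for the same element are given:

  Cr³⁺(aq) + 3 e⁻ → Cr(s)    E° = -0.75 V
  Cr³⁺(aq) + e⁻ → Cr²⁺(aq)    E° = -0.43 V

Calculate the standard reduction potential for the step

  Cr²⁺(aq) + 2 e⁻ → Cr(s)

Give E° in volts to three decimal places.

Sequential free energies add, so n₃E°₃ = n₁E°₁ + n₂E°₂.
With n₃ = 3, and the known step contributing 1×(-0.43) V, the unknown satisfies 2·E° = 3×(-0.75) − 1×(-0.43) = -1.820.
E° = -1.820 / 2 = -0.910 V.

-0.910 V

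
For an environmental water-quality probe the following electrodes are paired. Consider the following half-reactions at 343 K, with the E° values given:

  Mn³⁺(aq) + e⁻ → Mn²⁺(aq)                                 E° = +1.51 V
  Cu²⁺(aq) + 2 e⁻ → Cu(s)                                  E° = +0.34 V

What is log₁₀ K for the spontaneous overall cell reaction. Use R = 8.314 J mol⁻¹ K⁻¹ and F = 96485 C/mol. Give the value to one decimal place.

34.4

Cathode: Mn³⁺/Mn²⁺; anode: Cu²⁺/Cu. E°cell = (+1.51) − (+0.34) = +1.17 V, with n = 2.
ΔG° = −nFE° = −RT ln K, so ln K = nFE°/(RT) = (2)(96485)(+1.17) / ((8.314)(343)) = 79.172.
log₁₀ K = 79.172 / ln 10 = 34.4.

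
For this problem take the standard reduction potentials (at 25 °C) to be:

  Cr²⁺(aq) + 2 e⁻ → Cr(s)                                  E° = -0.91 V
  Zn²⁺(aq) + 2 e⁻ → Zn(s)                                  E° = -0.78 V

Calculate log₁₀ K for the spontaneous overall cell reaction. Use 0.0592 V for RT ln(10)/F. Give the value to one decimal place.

Cathode: Zn²⁺/Zn; anode: Cr²⁺/Cr. E°cell = +0.13 V, n = 2.
log K = nE°cell / 0.0592 = (2)(+0.13) / 0.0592 = 4.4.

4.4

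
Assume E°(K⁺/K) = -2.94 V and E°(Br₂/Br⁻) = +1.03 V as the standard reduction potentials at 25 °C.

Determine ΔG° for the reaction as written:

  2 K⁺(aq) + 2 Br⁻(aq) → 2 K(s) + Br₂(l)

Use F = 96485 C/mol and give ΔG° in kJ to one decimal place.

+766.1 kJ

As written, K⁺/K is reduced (cathode) and Br₂/Br⁻ is oxidised (anode), so E°cell = (-2.94) − (+1.03) = -3.97 V.
Balancing electrons gives n = 2.
ΔG° = −nFE° = −(2)(96485)(-3.97) = 766,091 J = +766.1 kJ.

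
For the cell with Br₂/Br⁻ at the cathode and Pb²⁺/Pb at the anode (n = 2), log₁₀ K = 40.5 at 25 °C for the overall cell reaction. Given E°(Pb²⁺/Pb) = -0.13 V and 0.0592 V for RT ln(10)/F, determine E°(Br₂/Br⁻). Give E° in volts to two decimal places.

+1.07 V

E°cell = (0.0592/n)·log K = (0.0592/2)(40.5) = +1.199 V.
Since Br₂/Br⁻ is the cathode and Pb²⁺/Pb the anode, E°cell = E°(Br₂/Br⁻) − E°(Pb²⁺/Pb).
So E°(Br₂/Br⁻) = E°cell + E°(Pb²⁺/Pb) = +1.199 + (-0.13) = +1.07 V.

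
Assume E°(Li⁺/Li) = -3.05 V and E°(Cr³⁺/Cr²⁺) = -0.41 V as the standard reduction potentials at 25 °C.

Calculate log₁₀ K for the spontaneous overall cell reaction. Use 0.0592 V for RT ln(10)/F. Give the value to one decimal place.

44.6

Cathode: Cr³⁺/Cr²⁺; anode: Li⁺/Li. E°cell = +2.64 V, n = 1.
log K = nE°cell / 0.0592 = (1)(+2.64) / 0.0592 = 44.6.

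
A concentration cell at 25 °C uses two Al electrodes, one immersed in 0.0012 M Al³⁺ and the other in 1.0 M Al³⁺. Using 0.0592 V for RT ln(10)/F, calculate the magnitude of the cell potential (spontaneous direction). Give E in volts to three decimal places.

For a concentration cell E°cell = 0. The 1.0 M side is the cathode (reduction is favoured where [Al³⁺] is higher).
With n = 3, E = −(0.0592/3) log([Al³⁺]ₐₙ/[Al³⁺]꜀ₐₜ) = −(0.0592/3) log(0.0012/1) = −(0.0592/3)(-2.921) = +0.058 V.

+0.058 V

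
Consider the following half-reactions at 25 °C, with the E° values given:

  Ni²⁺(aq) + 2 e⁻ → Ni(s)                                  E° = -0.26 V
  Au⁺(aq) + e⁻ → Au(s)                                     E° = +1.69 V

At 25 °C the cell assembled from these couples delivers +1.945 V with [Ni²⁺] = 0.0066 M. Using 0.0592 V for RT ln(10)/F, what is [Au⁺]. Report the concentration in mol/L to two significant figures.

Au⁺/Au is the cathode, Ni²⁺/Ni the anode: E°cell = +1.95 V, n = 2.
Overall reaction: 2 Au⁺(aq) + Ni(s) → 2 Au(s) + Ni²⁺(aq); Q = [Ni²⁺]^1/[Au⁺]^2.
From E = E° − (0.0592/n) log Q: log Q = (E° − E)·n/0.0592 = (+1.95 − (+1.945))·2/0.0592 = 0.1689.
So 2·log[Au⁺] = 1·log(0.0066) − log Q = -2.1805 − (0.1689) = -2.3494; log[Au⁺] = -2.3494 / 2 = -1.1747; [Au⁺] = 10^(-1.1747) ≈ 0.067 M.

0.067 M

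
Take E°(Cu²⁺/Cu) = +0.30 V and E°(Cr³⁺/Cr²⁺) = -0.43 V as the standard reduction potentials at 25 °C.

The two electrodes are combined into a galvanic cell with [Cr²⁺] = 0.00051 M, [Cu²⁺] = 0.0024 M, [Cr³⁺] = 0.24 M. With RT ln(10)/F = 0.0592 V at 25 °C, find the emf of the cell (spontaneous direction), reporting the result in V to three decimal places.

+0.494 V

Cu²⁺/Cu is the cathode (higher E°), Cr³⁺/Cr²⁺ the anode: E°cell = +0.30 − (-0.43) = +0.73 V, n = 2.
Overall: Cu²⁺(aq) + 2 Cr²⁺(aq) → Cu(s) + 2 Cr³⁺(aq)
Q = [Cr³⁺]^2 / ([Cu²⁺]·[Cr²⁺]^2); log Q = 7.965.
E = E° − (0.0592/n) log Q = +0.73 − (0.0592/2)(7.965) = +0.494 V.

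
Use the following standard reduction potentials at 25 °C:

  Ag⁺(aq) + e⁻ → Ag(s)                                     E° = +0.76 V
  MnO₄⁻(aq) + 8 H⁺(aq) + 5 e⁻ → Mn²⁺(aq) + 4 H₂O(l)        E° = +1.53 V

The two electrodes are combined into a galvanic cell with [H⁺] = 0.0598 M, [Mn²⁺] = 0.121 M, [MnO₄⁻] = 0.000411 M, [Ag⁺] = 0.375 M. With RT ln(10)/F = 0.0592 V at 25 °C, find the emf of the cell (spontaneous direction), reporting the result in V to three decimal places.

MnO₄⁻/Mn²⁺ is the cathode (higher E°), Ag⁺/Ag the anode: E°cell = +1.53 − (+0.76) = +0.77 V, n = 5.
Overall: MnO₄⁻(aq) + 8 H⁺(aq) + 5 Ag(s) → Mn²⁺(aq) + 4 H₂O(l) + 5 Ag⁺(aq)
Q = [Mn²⁺]·[Ag⁺]^5 / ([MnO₄⁻]·[H⁺]^8); log Q = 10.125.
E = E° − (0.0592/n) log Q = +0.77 − (0.0592/5)(10.125) = +0.650 V.

+0.650 V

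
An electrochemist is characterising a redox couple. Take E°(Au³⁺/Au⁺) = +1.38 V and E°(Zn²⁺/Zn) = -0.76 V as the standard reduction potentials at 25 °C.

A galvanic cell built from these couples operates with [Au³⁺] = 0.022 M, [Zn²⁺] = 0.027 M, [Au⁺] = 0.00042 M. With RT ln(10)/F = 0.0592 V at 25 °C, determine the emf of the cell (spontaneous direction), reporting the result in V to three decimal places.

Au³⁺/Au⁺ is the cathode (higher E°), Zn²⁺/Zn the anode: E°cell = +1.38 − (-0.76) = +2.14 V, n = 2.
Overall: Au³⁺(aq) + Zn(s) → Au⁺(aq) + Zn²⁺(aq)
Q = [Au⁺]·[Zn²⁺] / ([Au³⁺]); log Q = -3.288.
E = E° − (0.0592/n) log Q = +2.14 − (0.0592/2)(-3.288) = +2.237 V.

+2.237 V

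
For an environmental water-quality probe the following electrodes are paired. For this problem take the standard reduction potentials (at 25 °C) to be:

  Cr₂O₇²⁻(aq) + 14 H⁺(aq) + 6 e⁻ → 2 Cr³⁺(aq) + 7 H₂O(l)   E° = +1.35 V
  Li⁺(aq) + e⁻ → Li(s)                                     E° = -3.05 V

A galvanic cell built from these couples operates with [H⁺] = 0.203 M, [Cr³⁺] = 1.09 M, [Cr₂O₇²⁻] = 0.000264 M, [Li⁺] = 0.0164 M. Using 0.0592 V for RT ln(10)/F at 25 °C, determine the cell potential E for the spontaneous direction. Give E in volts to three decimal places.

+4.374 V

Cr₂O₇²⁻/Cr³⁺ is the cathode (higher E°), Li⁺/Li the anode: E°cell = +1.35 − (-3.05) = +4.40 V, n = 6.
Overall: Cr₂O₇²⁻(aq) + 14 H⁺(aq) + 6 Li(s) → 2 Cr³⁺(aq) + 7 H₂O(l) + 6 Li⁺(aq)
Q = [Cr³⁺]^2·[Li⁺]^6 / ([Cr₂O₇²⁻]·[H⁺]^14); log Q = 2.637.
E = E° − (0.0592/n) log Q = +4.40 − (0.0592/6)(2.637) = +4.374 V.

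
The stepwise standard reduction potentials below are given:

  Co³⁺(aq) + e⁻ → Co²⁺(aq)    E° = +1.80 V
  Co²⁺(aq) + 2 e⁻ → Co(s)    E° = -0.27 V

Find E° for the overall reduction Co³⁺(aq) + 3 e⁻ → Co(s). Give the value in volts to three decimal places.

Since ΔG° = −nFE° is additive over sequential reductions, n₃E°₃ = n₁E°₁ + n₂E°₂.
E°₃ = (1×+1.80 + 2×-0.27) / 3 = (+1.260) / 3 = +0.420 V.

+0.420 V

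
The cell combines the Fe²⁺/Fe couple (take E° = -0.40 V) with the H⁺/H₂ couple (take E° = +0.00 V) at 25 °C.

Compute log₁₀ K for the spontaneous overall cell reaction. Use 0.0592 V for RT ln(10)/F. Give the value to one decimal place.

Cathode: H⁺/H₂; anode: Fe²⁺/Fe. E°cell = +0.40 V, n = 2.
log K = nE°cell / 0.0592 = (2)(+0.40) / 0.0592 = 13.5.

13.5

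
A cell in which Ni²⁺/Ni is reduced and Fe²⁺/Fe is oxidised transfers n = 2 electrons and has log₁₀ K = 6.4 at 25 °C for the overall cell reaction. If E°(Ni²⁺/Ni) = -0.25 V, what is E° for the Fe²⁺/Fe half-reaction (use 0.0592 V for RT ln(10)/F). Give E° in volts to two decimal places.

-0.44 V

E°cell = (0.0592/n)·log K = (0.0592/2)(6.4) = +0.189 V.
Since Ni²⁺/Ni is the cathode and Fe²⁺/Fe the anode, E°cell = E°(Ni²⁺/Ni) − E°(Fe²⁺/Fe).
So E°(Fe²⁺/Fe) = E°(Ni²⁺/Ni) − E°cell = (-0.25) − (+0.189) = -0.44 V.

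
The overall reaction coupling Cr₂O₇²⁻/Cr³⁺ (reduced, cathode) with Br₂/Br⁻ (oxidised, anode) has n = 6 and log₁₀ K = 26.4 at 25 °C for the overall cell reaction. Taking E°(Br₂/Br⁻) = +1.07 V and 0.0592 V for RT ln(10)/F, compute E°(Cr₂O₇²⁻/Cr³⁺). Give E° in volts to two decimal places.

+1.33 V

E°cell = (0.0592/n)·log K = (0.0592/6)(26.4) = +0.260 V.
Since Cr₂O₇²⁻/Cr³⁺ is the cathode and Br₂/Br⁻ the anode, E°cell = E°(Cr₂O₇²⁻/Cr³⁺) − E°(Br₂/Br⁻).
So E°(Cr₂O₇²⁻/Cr³⁺) = E°cell + E°(Br₂/Br⁻) = +0.260 + (+1.07) = +1.33 V.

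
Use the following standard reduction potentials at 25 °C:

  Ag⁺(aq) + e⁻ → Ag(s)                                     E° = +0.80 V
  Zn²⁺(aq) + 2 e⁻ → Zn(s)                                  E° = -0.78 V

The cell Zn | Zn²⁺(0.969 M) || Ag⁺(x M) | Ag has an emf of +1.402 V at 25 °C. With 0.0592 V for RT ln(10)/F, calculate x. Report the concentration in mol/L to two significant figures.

Ag⁺/Ag is the cathode, Zn²⁺/Zn the anode: E°cell = +1.58 V, n = 2.
Overall reaction: 2 Ag⁺(aq) + Zn(s) → 2 Ag(s) + Zn²⁺(aq); Q = [Zn²⁺]^1/[Ag⁺]^2.
From E = E° − (0.0592/n) log Q: log Q = (E° − E)·n/0.0592 = (+1.58 − (+1.402))·2/0.0592 = 6.0135.
So 2·log[Ag⁺] = 1·log(0.969) − log Q = -0.0137 − (6.0135) = -6.0272; log[Ag⁺] = -6.0272 / 2 = -3.0136; [Ag⁺] = 10^(-3.0136) ≈ 0.00097 M.

0.00097 M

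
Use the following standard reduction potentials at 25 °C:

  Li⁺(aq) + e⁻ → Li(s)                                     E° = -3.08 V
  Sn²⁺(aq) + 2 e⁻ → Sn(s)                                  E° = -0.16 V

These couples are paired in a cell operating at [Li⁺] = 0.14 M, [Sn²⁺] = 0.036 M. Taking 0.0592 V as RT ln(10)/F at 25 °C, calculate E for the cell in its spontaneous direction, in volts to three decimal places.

Sn²⁺/Sn is the cathode (higher E°), Li⁺/Li the anode: E°cell = -0.16 − (-3.08) = +2.92 V, n = 2.
Overall: Sn²⁺(aq) + 2 Li(s) → Sn(s) + 2 Li⁺(aq)
Q = [Li⁺]^2 / ([Sn²⁺]); log Q = -0.264.
E = E° − (0.0592/n) log Q = +2.92 − (0.0592/2)(-0.264) = +2.928 V.

+2.928 V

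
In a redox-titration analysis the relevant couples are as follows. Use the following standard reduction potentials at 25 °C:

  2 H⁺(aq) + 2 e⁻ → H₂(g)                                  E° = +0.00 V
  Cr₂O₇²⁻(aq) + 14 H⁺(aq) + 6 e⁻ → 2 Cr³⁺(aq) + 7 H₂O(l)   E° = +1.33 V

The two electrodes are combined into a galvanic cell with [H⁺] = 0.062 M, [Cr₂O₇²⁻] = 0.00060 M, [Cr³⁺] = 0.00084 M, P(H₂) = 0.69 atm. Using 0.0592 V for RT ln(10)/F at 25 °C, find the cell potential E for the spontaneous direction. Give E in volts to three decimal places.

+1.259 V

Cr₂O₇²⁻/Cr³⁺ is the cathode (higher E°), H⁺/H₂ the anode: E°cell = +1.33 − (+0.00) = +1.33 V, n = 6.
Overall: Cr₂O₇²⁻(aq) + 8 H⁺(aq) + 3 H₂(g) → 2 Cr³⁺(aq) + 7 H₂O(l)
Q = [Cr³⁺]^2 / ([Cr₂O₇²⁻]·[H⁺]^8·P(H₂)^3); log Q = 7.215.
E = E° − (0.0592/n) log Q = +1.33 − (0.0592/6)(7.215) = +1.259 V.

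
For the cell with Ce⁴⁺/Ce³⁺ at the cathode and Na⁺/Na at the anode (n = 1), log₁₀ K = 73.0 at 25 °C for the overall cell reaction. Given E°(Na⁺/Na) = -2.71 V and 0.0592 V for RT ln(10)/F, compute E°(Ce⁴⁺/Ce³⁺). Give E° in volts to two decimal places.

+1.61 V

E°cell = (0.0592/n)·log K = (0.0592/1)(73.0) = +4.322 V.
Since Ce⁴⁺/Ce³⁺ is the cathode and Na⁺/Na the anode, E°cell = E°(Ce⁴⁺/Ce³⁺) − E°(Na⁺/Na).
So E°(Ce⁴⁺/Ce³⁺) = E°cell + E°(Na⁺/Na) = +4.322 + (-2.71) = +1.61 V.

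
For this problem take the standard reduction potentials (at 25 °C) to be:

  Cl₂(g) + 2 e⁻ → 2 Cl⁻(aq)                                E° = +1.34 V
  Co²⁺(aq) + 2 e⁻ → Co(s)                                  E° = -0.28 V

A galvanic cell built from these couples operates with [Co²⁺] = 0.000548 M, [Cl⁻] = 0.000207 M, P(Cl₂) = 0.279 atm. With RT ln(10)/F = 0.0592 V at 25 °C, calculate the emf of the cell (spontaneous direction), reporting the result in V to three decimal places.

Cl₂/Cl⁻ is the cathode (higher E°), Co²⁺/Co the anode: E°cell = +1.34 − (-0.28) = +1.62 V, n = 2.
Overall: Cl₂(g) + Co(s) → 2 Cl⁻(aq) + Co²⁺(aq)
Q = [Cl⁻]^2·[Co²⁺] / (P(Cl₂)); log Q = -10.075.
E = E° − (0.0592/n) log Q = +1.62 − (0.0592/2)(-10.075) = +1.918 V.

+1.918 V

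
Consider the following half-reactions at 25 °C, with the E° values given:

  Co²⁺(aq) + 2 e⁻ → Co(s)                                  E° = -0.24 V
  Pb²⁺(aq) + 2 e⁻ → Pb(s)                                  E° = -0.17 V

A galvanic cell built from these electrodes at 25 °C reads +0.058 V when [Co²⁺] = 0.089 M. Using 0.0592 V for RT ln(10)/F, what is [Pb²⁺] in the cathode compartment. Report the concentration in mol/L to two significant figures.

Pb²⁺/Pb is the cathode, Co²⁺/Co the anode: E°cell = +0.07 V, n = 2.
Overall reaction: Pb²⁺(aq) + Co(s) → Pb(s) + Co²⁺(aq); Q = [Co²⁺]^1/[Pb²⁺]^1.
From E = E° − (0.0592/n) log Q: log Q = (E° − E)·n/0.0592 = (+0.07 − (+0.058))·2/0.0592 = 0.4054.
So 1·log[Pb²⁺] = 1·log(0.089) − log Q = -1.0506 − (0.4054) = -1.4560; [Pb²⁺] = 10^(-1.4560) ≈ 0.035 M.

0.035 M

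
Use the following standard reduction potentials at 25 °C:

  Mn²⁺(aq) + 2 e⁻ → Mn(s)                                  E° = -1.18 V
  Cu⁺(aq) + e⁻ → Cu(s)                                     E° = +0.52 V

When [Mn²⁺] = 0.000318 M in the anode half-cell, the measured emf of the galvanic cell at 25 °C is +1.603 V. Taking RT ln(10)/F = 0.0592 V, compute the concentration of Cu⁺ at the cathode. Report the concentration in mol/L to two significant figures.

Cu⁺/Cu is the cathode, Mn²⁺/Mn the anode: E°cell = +1.70 V, n = 2.
Overall reaction: 2 Cu⁺(aq) + Mn(s) → 2 Cu(s) + Mn²⁺(aq); Q = [Mn²⁺]^1/[Cu⁺]^2.
From E = E° − (0.0592/n) log Q: log Q = (E° − E)·n/0.0592 = (+1.70 − (+1.603))·2/0.0592 = 3.2770.
So 2·log[Cu⁺] = 1·log(0.000318) − log Q = -3.4976 − (3.2770) = -6.7746; log[Cu⁺] = -6.7746 / 2 = -3.3873; [Cu⁺] = 10^(-3.3873) ≈ 0.00041 M.

0.00041 M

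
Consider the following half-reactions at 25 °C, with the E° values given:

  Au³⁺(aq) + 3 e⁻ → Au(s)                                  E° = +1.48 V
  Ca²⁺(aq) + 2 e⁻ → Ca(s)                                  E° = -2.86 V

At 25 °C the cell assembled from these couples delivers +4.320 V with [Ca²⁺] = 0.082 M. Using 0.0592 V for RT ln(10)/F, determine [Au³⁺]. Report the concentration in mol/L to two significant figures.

Au³⁺/Au is the cathode, Ca²⁺/Ca the anode: E°cell = +4.34 V, n = 6.
Overall reaction: 2 Au³⁺(aq) + 3 Ca(s) → 2 Au(s) + 3 Ca²⁺(aq); Q = [Ca²⁺]^3/[Au³⁺]^2.
From E = E° − (0.0592/n) log Q: log Q = (E° − E)·n/0.0592 = (+4.34 − (+4.320))·6/0.0592 = 2.0270.
So 2·log[Au³⁺] = 3·log(0.082) − log Q = -3.2586 − (2.0270) = -5.2856; log[Au³⁺] = -5.2856 / 2 = -2.6428; [Au³⁺] = 10^(-2.6428) ≈ 0.0023 M.

0.0023 M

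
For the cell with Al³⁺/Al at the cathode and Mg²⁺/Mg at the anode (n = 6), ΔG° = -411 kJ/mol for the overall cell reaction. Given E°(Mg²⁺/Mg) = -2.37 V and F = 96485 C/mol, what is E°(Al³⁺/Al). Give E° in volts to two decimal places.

-1.66 V

E°cell = −ΔG°/(nF) = −(-411×10³)/((6)(96485)) = +0.710 V.
Since Al³⁺/Al is the cathode and Mg²⁺/Mg the anode, E°cell = E°(Al³⁺/Al) − E°(Mg²⁺/Mg).
So E°(Al³⁺/Al) = E°cell + E°(Mg²⁺/Mg) = +0.710 + (-2.37) = -1.66 V.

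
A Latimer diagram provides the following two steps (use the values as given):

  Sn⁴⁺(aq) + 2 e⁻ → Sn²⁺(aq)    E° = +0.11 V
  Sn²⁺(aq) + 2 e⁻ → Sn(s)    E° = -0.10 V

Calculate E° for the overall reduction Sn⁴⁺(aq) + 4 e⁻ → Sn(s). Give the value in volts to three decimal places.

+0.005 V

Adding the free-energy changes (−nFE°) of the two steps gives −n₃FE°₃ = −n₁FE°₁ − n₂FE°₂.
E°₃ = (2×+0.11 + 2×-0.10) / 4 = (+0.020) / 4 = +0.005 V.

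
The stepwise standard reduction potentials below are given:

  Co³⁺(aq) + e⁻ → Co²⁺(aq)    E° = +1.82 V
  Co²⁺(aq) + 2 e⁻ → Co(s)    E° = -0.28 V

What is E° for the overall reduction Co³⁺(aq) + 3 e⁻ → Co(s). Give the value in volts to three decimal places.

+0.420 V

Since ΔG° = −nFE° is additive over sequential reductions, n₃E°₃ = n₁E°₁ + n₂E°₂.
E°₃ = (1×+1.82 + 2×-0.28) / 3 = (+1.260) / 3 = +0.420 V.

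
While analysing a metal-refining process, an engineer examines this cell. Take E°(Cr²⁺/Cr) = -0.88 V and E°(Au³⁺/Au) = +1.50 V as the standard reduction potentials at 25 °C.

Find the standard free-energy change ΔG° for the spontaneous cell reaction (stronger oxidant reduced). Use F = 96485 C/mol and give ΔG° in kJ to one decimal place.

-1377.8 kJ

Au³⁺/Au (E° = +1.50 V) is the cathode; Cr²⁺/Cr (E° = -0.88 V) is the anode, so E°cell = +2.38 V.
Balancing electrons gives n = 6 (lcm of 3 and 2).
ΔG° = −nFE° = −(6)(96485)(+2.38) = -1,377,806 J = -1377.8 kJ.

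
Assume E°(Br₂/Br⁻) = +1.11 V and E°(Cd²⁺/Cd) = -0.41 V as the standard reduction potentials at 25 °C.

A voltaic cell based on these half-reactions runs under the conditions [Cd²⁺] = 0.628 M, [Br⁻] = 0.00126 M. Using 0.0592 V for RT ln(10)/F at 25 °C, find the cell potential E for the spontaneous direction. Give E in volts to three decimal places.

Br₂/Br⁻ is the cathode (higher E°), Cd²⁺/Cd the anode: E°cell = +1.11 − (-0.41) = +1.52 V, n = 2.
Overall: Br₂(l) + Cd(s) → 2 Br⁻(aq) + Cd²⁺(aq)
Q = [Br⁻]^2·[Cd²⁺]; log Q = -6.001.
E = E° − (0.0592/n) log Q = +1.52 − (0.0592/2)(-6.001) = +1.698 V.

+1.698 V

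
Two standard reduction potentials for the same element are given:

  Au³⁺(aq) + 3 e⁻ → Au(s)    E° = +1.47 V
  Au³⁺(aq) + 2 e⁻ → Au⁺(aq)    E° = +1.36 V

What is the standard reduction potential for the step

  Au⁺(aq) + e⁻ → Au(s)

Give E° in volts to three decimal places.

Sequential free energies add, so n₃E°₃ = n₁E°₁ + n₂E°₂.
With n₃ = 3, and the known step contributing 2×(+1.36) V, the unknown satisfies 1·E° = 3×(+1.47) − 2×(+1.36) = +1.690.
E° = +1.690 / 1 = +1.690 V.

+1.690 V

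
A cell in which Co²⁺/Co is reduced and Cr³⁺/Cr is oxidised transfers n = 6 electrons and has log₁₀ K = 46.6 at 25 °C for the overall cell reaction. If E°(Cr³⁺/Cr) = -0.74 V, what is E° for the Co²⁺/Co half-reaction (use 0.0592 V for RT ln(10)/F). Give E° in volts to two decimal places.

-0.28 V

E°cell = (0.0592/n)·log K = (0.0592/6)(46.6) = +0.460 V.
Since Co²⁺/Co is the cathode and Cr³⁺/Cr the anode, E°cell = E°(Co²⁺/Co) − E°(Cr³⁺/Cr).
So E°(Co²⁺/Co) = E°cell + E°(Cr³⁺/Cr) = +0.460 + (-0.74) = -0.28 V.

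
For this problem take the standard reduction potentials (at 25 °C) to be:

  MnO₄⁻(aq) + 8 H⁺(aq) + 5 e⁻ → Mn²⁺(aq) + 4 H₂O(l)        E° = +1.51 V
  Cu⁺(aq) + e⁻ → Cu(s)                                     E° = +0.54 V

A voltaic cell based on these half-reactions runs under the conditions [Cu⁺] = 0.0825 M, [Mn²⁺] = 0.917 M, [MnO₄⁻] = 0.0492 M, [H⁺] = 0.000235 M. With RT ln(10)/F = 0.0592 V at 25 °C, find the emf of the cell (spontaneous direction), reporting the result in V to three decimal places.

MnO₄⁻/Mn²⁺ is the cathode (higher E°), Cu⁺/Cu the anode: E°cell = +1.51 − (+0.54) = +0.97 V, n = 5.
Overall: MnO₄⁻(aq) + 8 H⁺(aq) + 5 Cu(s) → Mn²⁺(aq) + 4 H₂O(l) + 5 Cu⁺(aq)
Q = [Mn²⁺]·[Cu⁺]^5 / ([MnO₄⁻]·[H⁺]^8); log Q = 24.884.
E = E° − (0.0592/n) log Q = +0.97 − (0.0592/5)(24.884) = +0.675 V.

+0.675 V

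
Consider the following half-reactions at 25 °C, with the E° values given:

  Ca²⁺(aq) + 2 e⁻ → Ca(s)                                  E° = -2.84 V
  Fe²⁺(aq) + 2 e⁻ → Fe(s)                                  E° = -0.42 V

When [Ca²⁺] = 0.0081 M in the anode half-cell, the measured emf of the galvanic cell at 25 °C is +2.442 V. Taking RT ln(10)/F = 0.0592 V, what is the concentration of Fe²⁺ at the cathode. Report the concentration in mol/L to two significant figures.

0.045 M

Fe²⁺/Fe is the cathode, Ca²⁺/Ca the anode: E°cell = +2.42 V, n = 2.
Overall reaction: Fe²⁺(aq) + Ca(s) → Fe(s) + Ca²⁺(aq); Q = [Ca²⁺]^1/[Fe²⁺]^1.
From E = E° − (0.0592/n) log Q: log Q = (E° − E)·n/0.0592 = (+2.42 − (+2.442))·2/0.0592 = -0.7432.
So 1·log[Fe²⁺] = 1·log(0.0081) − log Q = -2.0915 − (-0.7432) = -1.3483; [Fe²⁺] = 10^(-1.3483) ≈ 0.045 M.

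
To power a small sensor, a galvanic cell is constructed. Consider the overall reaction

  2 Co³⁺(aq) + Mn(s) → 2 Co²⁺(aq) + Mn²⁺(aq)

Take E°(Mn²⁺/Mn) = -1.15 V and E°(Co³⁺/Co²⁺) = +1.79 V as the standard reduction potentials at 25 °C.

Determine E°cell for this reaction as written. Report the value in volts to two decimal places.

+2.94 V

The Co³⁺/Co²⁺ couple has the higher reduction potential, so it is the cathode; Mn²⁺/Mn is oxidised at the anode.
E°cell = E°(cathode) − E°(anode) = (+1.79) − (-1.15) = +2.94 V.
Since E°cell > 0, the reaction is spontaneous under standard conditions.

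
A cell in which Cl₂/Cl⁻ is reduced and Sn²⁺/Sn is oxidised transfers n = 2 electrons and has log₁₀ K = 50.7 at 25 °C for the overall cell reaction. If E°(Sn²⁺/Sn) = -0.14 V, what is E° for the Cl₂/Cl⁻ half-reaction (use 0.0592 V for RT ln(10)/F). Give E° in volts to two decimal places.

+1.36 V

E°cell = (0.0592/n)·log K = (0.0592/2)(50.7) = +1.501 V.
Since Cl₂/Cl⁻ is the cathode and Sn²⁺/Sn the anode, E°cell = E°(Cl₂/Cl⁻) − E°(Sn²⁺/Sn).
So E°(Cl₂/Cl⁻) = E°cell + E°(Sn²⁺/Sn) = +1.501 + (-0.14) = +1.36 V.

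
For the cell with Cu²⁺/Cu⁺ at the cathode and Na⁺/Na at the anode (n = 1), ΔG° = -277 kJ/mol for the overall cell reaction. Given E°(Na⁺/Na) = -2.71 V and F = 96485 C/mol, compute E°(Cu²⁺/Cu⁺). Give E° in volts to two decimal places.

E°cell = −ΔG°/(nF) = −(-277×10³)/((1)(96485)) = +2.871 V.
Since Cu²⁺/Cu⁺ is the cathode and Na⁺/Na the anode, E°cell = E°(Cu²⁺/Cu⁺) − E°(Na⁺/Na).
So E°(Cu²⁺/Cu⁺) = E°cell + E°(Na⁺/Na) = +2.871 + (-2.71) = +0.16 V.

+0.16 V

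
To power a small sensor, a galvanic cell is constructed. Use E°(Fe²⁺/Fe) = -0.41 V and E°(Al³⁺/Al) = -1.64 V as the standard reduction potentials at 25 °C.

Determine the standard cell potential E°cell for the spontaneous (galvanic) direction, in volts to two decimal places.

+1.23 V

The Fe²⁺/Fe couple has the higher reduction potential, so it is the cathode; Al³⁺/Al is oxidised at the anode.
E°cell = E°(cathode) − E°(anode) = (-0.41) − (-1.64) = +1.23 V.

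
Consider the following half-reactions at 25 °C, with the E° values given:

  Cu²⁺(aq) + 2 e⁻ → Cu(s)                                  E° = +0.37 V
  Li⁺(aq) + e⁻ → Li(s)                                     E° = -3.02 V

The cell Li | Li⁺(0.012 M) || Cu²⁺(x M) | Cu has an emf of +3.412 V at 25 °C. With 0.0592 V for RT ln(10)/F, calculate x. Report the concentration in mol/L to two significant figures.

0.00080 M

Cu²⁺/Cu is the cathode, Li⁺/Li the anode: E°cell = +3.39 V, n = 2.
Overall reaction: Cu²⁺(aq) + 2 Li(s) → Cu(s) + 2 Li⁺(aq); Q = [Li⁺]^2/[Cu²⁺]^1.
From E = E° − (0.0592/n) log Q: log Q = (E° − E)·n/0.0592 = (+3.39 − (+3.412))·2/0.0592 = -0.7432.
So 1·log[Cu²⁺] = 2·log(0.012) − log Q = -3.8416 − (-0.7432) = -3.0984; [Cu²⁺] = 10^(-3.0984) ≈ 0.00080 M.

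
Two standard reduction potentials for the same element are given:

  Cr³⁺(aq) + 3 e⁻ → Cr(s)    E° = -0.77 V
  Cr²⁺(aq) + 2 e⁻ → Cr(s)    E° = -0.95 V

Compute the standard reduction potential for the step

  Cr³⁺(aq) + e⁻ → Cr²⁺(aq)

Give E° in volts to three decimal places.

Sequential free energies add, so n₃E°₃ = n₁E°₁ + n₂E°₂.
With n₃ = 3, and the known step contributing 2×(-0.95) V, the unknown satisfies 1·E° = 3×(-0.77) − 2×(-0.95) = -0.410.
E° = -0.410 / 1 = -0.410 V.

-0.410 V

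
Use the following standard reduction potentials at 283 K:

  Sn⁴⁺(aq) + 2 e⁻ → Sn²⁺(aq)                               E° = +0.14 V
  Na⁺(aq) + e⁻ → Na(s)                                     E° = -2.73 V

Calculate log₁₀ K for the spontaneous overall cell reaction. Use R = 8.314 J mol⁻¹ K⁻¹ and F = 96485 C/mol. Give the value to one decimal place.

102.2

Cathode: Sn⁴⁺/Sn²⁺; anode: Na⁺/Na. E°cell = (+0.14) − (-2.73) = +2.87 V, with n = 2.
ΔG° = −nFE° = −RT ln K, so ln K = nFE°/(RT) = (2)(96485)(+2.87) / ((8.314)(283)) = 235.383.
log₁₀ K = 235.383 / ln 10 = 102.2.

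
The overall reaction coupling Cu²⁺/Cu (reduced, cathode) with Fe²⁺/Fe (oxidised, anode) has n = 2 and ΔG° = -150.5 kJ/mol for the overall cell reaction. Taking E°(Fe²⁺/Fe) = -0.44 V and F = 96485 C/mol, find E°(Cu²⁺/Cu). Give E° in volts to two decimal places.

E°cell = −ΔG°/(nF) = −(-150.5×10³)/((2)(96485)) = +0.780 V.
Since Cu²⁺/Cu is the cathode and Fe²⁺/Fe the anode, E°cell = E°(Cu²⁺/Cu) − E°(Fe²⁺/Fe).
So E°(Cu²⁺/Cu) = E°cell + E°(Fe²⁺/Fe) = +0.780 + (-0.44) = +0.34 V.

+0.34 V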